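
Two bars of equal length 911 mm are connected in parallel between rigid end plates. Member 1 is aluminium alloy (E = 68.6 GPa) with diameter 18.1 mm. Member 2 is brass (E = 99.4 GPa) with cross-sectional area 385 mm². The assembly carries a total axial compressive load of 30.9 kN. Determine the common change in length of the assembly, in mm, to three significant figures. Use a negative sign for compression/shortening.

A_1 = 257.3 mm².
Equal strain + equilibrium ⇒ each member carries load in proportion to AE: A₁E₁ = 17650000 N, A₂E₂ = 38270000 N, ΣAE = 55920000 N.
δ = PL/ΣAE = -30900·911/55920000 = -0.5034 mm.

-0.503 mm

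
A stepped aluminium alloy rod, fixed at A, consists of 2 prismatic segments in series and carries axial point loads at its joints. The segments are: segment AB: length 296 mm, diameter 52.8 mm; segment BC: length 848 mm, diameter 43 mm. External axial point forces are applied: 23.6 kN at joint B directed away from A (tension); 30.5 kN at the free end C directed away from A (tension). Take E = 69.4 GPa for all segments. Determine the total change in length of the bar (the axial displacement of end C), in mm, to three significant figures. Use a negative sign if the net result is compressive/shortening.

Internal axial forces (sectioning from the free end, tension +): N_BC = 30.5 kN, N_AB = 54.1 kN.
A_AB = 2190 mm².
A_BC = 1452 mm².
δ_AB = 54100·296/(2190·69400) = 0.1054 mm
δ_BC = 30500·848/(1452·69400) = 0.2566 mm
δ = Σδ_i = 0.362 mm.

0.362 mm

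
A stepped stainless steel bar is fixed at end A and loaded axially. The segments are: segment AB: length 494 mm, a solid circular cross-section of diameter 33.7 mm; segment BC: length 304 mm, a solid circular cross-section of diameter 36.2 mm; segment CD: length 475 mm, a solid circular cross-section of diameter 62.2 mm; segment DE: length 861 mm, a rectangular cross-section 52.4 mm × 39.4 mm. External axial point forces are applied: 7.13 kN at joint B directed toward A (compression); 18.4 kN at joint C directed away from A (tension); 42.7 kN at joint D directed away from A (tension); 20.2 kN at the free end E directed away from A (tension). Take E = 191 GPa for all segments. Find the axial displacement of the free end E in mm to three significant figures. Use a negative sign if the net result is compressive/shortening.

0.436 mm

Internal axial forces (sectioning from the free end, tension +): N_DE = 20.2 kN, N_CD = 62.9 kN, N_BC = 81.3 kN, N_AB = 74.17 kN.
A_AB = 892 mm².
A_BC = 1029 mm².
A_CD = 3039 mm².
A_DE = 2065 mm².
δ_AB = 74170·494/(892·191000) = 0.2151 mm
δ_BC = 81300·304/(1029·191000) = 0.1257 mm
δ_CD = 62900·475/(3039·191000) = 0.05148 mm
δ_DE = 20200·861/(2065·191000) = 0.04411 mm
δ = Σδ_i = 0.4364 mm.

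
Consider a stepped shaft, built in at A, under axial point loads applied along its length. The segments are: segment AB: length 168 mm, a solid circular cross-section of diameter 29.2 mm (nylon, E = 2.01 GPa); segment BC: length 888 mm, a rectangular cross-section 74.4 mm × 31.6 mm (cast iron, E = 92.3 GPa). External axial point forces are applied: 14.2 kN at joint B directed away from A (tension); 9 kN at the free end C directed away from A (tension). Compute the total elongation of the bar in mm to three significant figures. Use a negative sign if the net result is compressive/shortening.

Internal axial forces (sectioning from the free end, tension +): N_BC = 9 kN, N_AB = 23.2 kN.
A_AB = 669.7 mm².
A_BC = 2351 mm².
δ_AB = 23200·168/(669.7·2010) = 2.896 mm
δ_BC = 9000·888/(2351·92300) = 0.03683 mm
δ = Σδ_i = 2.932 mm.

2.93 mm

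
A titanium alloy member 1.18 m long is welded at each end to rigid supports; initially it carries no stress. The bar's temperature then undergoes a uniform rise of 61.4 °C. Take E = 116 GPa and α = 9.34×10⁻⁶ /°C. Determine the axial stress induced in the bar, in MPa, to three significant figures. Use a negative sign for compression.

-66.5 MPa

Free thermal expansion αLΔT = 9.34e-6 · 1180 · 61.4 = 0.6767 mm.
The walls impose strain ε = −(0.6767)/1180 = -5.7348e-04; σ = Eε = 116000 · -5.7348e-04 = -66.52 MPa.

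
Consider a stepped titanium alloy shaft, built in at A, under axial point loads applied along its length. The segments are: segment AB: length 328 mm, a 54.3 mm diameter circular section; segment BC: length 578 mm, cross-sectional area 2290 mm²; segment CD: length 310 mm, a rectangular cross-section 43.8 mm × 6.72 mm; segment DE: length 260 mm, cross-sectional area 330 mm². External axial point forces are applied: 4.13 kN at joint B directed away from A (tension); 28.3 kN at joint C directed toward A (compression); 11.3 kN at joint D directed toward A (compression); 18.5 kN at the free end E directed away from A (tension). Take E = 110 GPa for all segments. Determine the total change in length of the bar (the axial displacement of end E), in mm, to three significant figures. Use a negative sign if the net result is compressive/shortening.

Internal axial forces (sectioning from the free end, tension +): N_DE = 18.5 kN, N_CD = 7.2 kN, N_BC = -21.1 kN, N_AB = -16.97 kN.
A_AB = 2316 mm².
A_CD = 294.3 mm².
δ_AB = -16970·328/(2316·110000) = -0.02185 mm
δ_BC = -21100·578/(2290·110000) = -0.04842 mm
δ_CD = 7200·310/(294.3·110000) = 0.06894 mm
δ_DE = 18500·260/(330·110000) = 0.1325 mm
δ = Σδ_i = 0.1312 mm.

0.131 mm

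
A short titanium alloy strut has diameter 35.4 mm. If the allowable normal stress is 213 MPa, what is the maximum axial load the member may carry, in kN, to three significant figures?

210 kN

A = 984.2 mm².
P_max = σ_allow · A = 213 · 984.2 = 209600 N = 209.6 kN.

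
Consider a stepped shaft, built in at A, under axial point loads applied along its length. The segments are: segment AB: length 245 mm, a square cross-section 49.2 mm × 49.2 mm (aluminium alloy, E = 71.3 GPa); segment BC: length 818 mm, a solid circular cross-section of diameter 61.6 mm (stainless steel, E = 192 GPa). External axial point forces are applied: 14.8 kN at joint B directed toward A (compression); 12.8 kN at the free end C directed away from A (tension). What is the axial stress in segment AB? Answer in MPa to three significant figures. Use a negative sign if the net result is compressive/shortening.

Internal axial forces (sectioning from the free end, tension +): N_BC = 12.8 kN, N_AB = -2 kN.
A_AB = 2421 mm².
σ_AB = N_AB/A_AB = -2000/2421 = -0.8262 MPa.

-0.826 MPa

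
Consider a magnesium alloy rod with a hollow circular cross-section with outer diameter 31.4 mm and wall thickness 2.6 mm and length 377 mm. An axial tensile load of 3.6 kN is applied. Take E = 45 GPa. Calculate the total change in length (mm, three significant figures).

0.128 mm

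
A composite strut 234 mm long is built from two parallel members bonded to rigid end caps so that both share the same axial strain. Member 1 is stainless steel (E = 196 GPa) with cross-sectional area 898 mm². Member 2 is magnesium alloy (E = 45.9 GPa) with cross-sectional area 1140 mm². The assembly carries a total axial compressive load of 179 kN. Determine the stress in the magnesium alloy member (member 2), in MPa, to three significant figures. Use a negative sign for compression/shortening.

-36.0 MPa

Equal strain + equilibrium ⇒ each member carries load in proportion to AE: A₁E₁ = 176000000 N, A₂E₂ = 52330000 N, ΣAE = 228300000 N.
σ₂ = P·E₂/ΣAE = -179000·45900/228300000 = -35.98 MPa.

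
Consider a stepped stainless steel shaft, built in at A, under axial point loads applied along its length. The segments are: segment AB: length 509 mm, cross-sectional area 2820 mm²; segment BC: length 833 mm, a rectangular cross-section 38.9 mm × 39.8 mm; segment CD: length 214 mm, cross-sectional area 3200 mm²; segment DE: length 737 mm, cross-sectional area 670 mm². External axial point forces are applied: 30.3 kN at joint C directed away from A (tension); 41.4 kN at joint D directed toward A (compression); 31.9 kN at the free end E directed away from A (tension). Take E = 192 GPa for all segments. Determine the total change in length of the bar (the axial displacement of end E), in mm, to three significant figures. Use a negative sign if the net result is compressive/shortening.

0.257 mm

Internal axial forces (sectioning from the free end, tension +): N_DE = 31.9 kN, N_CD = -9.5 kN, N_BC = 20.8 kN, N_AB = 20.8 kN.
A_BC = 1548 mm².
δ_AB = 20800·509/(2820·192000) = 0.01955 mm
δ_BC = 20800·833/(1548·192000) = 0.05829 mm
δ_CD = -9500·214/(3200·192000) = -0.003309 mm
δ_DE = 31900·737/(670·192000) = 0.1828 mm
δ = Σδ_i = 0.2573 mm.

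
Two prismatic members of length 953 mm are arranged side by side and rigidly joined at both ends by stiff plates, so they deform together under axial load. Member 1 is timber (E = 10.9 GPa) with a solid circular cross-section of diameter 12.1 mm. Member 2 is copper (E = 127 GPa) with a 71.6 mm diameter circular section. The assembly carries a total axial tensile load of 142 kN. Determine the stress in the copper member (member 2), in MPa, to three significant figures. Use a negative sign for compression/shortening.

35.2 MPa

A_1 = 115 mm².
A_2 = 4026 mm².
Equal strain + equilibrium ⇒ each member carries load in proportion to AE: A₁E₁ = 1253000 N, A₂E₂ = 511400000 N, ΣAE = 512600000 N.
σ₂ = P·E₂/ΣAE = 142000·127000/512600000 = 35.18 MPa.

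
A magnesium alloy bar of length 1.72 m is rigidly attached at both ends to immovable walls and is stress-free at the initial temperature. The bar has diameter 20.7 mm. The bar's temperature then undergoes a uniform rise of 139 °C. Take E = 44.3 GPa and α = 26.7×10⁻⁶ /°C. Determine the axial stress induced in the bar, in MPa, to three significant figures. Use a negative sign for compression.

-164 MPa

Free thermal expansion αLΔT = 26.7e-6 · 1720 · 139 = 6.383 mm.
The walls impose strain ε = −(6.383)/1720 = -3.7113e-03; σ = Eε = 44300 · -3.7113e-03 = -164.4 MPa.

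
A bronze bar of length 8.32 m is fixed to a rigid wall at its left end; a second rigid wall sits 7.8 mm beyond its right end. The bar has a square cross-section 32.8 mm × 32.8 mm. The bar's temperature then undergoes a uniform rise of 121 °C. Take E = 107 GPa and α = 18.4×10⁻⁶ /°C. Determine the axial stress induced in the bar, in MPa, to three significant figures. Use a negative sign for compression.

Free thermal expansion αLΔT = 18.4e-6 · 8320 · 121 = 18.52 mm.
The walls engage after the gap closes; constrained expansion = 18.52 − 7.8 = 10.72 mm.
The walls impose strain ε = −(10.72)/8320 = -1.2889e-03; σ = Eε = 107000 · -1.2889e-03 = -137.9 MPa.

-138 MPa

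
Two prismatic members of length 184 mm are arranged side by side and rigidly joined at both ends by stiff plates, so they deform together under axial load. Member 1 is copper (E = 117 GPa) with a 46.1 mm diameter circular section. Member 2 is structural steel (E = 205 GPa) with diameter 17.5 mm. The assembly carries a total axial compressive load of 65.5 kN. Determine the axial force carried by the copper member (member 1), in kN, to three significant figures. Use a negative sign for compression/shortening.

-52.3 kN

A_1 = 1669 mm².
A_2 = 240.5 mm².
Equal strain + equilibrium ⇒ each member carries load in proportion to AE: A₁E₁ = 195300000 N, A₂E₂ = 49310000 N, ΣAE = 244600000 N.
F₁ = P·A₁E₁/ΣAE = -65500·195300000/244600000 = -52300 N.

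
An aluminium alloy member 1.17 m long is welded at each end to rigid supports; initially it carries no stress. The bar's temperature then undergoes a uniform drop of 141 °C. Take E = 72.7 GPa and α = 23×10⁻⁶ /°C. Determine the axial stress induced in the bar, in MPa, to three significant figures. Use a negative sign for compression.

Free thermal expansion αLΔT = 23e-6 · 1170 · -141 = -3.794 mm.
The walls impose strain ε = −(-3.794)/1170 = 3.2430e-03; σ = Eε = 72700 · 3.2430e-03 = 235.8 MPa.

236 MPa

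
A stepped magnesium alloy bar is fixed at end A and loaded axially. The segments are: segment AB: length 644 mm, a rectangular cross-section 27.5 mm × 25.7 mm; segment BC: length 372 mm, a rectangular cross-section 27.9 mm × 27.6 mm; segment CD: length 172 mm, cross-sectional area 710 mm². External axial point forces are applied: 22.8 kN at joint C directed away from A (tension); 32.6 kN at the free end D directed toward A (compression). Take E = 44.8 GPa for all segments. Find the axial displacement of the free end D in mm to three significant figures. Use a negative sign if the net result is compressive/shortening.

Internal axial forces (sectioning from the free end, tension +): N_CD = -32.6 kN, N_BC = -9.8 kN, N_AB = -9.8 kN.
A_AB = 706.8 mm².
A_BC = 770 mm².
δ_AB = -9800·644/(706.8·44800) = -0.1993 mm
δ_BC = -9800·372/(770·44800) = -0.1057 mm
δ_CD = -32600·172/(710·44800) = -0.1763 mm
δ = Σδ_i = -0.4813 mm.

-0.481 mm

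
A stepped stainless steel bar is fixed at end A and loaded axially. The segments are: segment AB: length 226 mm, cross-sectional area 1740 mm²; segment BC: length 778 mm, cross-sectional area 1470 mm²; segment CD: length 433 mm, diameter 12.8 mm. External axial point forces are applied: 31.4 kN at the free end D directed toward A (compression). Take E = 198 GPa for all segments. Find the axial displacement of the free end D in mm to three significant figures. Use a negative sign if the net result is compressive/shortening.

Internal axial forces (sectioning from the free end, tension +): N_CD = -31.4 kN, N_BC = -31.4 kN, N_AB = -31.4 kN.
A_CD = 128.7 mm².
δ_AB = -31400·226/(1740·198000) = -0.0206 mm
δ_BC = -31400·778/(1470·198000) = -0.08393 mm
δ_CD = -31400·433/(128.7·198000) = -0.5336 mm
δ = Σδ_i = -0.6382 mm.

-0.638 mm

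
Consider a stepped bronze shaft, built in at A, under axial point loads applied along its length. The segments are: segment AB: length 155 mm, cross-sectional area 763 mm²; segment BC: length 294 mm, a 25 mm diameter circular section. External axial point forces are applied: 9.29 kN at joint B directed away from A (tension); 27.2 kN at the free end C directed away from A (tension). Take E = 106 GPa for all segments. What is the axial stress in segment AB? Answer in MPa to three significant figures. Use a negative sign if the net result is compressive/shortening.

Internal axial forces (sectioning from the free end, tension +): N_BC = 27.2 kN, N_AB = 36.49 kN.
σ_AB = N_AB/A_AB = 36490/763 = 47.82 MPa.

47.8 MPa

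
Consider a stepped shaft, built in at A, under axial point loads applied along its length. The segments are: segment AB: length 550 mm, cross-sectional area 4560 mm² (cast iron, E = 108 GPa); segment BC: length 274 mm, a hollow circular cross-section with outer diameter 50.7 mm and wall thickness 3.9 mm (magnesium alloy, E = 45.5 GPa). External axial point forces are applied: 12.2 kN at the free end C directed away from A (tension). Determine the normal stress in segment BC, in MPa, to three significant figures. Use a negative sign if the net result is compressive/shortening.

21.3 MPa

Internal axial forces (sectioning from the free end, tension +): N_BC = 12.2 kN, N_AB = 12.2 kN.
A_BC = 573.4 mm².
σ_BC = N_BC/A_BC = 12200/573.4 = 21.28 MPa.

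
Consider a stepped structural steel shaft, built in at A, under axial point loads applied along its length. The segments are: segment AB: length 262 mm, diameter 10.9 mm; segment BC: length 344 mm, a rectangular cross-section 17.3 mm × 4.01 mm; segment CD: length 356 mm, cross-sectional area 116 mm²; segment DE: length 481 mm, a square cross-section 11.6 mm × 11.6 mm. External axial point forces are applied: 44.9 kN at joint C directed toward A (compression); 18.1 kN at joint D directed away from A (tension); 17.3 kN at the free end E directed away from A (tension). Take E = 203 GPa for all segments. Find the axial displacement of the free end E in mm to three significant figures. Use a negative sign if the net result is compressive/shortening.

Internal axial forces (sectioning from the free end, tension +): N_DE = 17.3 kN, N_CD = 35.4 kN, N_BC = -9.5 kN, N_AB = -9.5 kN.
A_AB = 93.31 mm².
A_BC = 69.37 mm².
A_DE = 134.6 mm².
δ_AB = -9500·262/(93.31·203000) = -0.1314 mm
δ_BC = -9500·344/(69.37·203000) = -0.2321 mm
δ_CD = 35400·356/(116·203000) = 0.5352 mm
δ_DE = 17300·481/(134.6·203000) = 0.3046 mm
δ = Σδ_i = 0.4764 mm.

0.476 mm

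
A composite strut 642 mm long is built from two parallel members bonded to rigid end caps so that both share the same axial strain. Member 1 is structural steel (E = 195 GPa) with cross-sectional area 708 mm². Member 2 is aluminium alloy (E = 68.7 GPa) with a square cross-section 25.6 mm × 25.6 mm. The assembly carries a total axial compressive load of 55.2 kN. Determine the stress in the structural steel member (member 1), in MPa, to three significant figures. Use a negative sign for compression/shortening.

A_2 = 655.4 mm².
Equal strain + equilibrium ⇒ each member carries load in proportion to AE: A₁E₁ = 138100000 N, A₂E₂ = 45020000 N, ΣAE = 183100000 N.
σ₁ = P·E₁/ΣAE = -55200·195000/183100000 = -58.79 MPa.

-58.8 MPa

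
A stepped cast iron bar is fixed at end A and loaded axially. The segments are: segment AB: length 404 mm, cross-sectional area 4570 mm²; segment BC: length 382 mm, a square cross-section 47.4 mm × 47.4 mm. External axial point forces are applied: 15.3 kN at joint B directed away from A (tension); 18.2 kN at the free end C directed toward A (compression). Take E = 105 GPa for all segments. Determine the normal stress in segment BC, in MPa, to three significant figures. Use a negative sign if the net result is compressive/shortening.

-8.10 MPa

Internal axial forces (sectioning from the free end, tension +): N_BC = -18.2 kN, N_AB = -2.9 kN.
A_BC = 2247 mm².
σ_BC = N_BC/A_BC = -18200/2247 = -8.101 MPa.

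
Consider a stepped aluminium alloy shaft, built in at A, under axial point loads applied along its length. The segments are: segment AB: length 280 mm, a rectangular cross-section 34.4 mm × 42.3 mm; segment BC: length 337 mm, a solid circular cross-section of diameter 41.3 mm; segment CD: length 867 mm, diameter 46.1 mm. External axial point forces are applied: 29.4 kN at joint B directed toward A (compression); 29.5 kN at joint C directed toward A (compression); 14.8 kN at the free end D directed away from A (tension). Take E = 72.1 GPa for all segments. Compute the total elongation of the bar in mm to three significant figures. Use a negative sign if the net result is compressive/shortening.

Internal axial forces (sectioning from the free end, tension +): N_CD = 14.8 kN, N_BC = -14.7 kN, N_AB = -44.1 kN.
A_AB = 1455 mm².
A_BC = 1340 mm².
A_CD = 1669 mm².
δ_AB = -44100·280/(1455·72100) = -0.1177 mm
δ_BC = -14700·337/(1340·72100) = -0.05129 mm
δ_CD = 14800·867/(1669·72100) = 0.1066 mm
δ = Σδ_i = -0.06236 mm.

-0.0624 mm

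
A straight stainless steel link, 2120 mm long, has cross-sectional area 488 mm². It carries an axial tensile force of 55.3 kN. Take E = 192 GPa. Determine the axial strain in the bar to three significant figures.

5.90e-04

σ = N/A = 113.3 MPa; ε = σ/E = 113.3/192000 = 5.902e-04.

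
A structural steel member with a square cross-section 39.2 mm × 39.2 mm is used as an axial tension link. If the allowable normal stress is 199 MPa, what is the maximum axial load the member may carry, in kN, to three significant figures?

306 kN

A = 1537 mm².
P_max = σ_allow · A = 199 · 1537 = 305800 N = 305.8 kN.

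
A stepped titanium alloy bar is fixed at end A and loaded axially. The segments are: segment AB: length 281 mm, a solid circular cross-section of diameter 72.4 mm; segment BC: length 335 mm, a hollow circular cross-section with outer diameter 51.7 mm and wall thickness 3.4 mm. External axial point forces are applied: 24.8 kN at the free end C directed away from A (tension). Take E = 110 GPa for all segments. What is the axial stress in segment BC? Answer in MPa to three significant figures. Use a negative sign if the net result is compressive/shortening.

Internal axial forces (sectioning from the free end, tension +): N_BC = 24.8 kN, N_AB = 24.8 kN.
A_BC = 515.9 mm².
σ_BC = N_BC/A_BC = 24800/515.9 = 48.07 MPa.

48.1 MPa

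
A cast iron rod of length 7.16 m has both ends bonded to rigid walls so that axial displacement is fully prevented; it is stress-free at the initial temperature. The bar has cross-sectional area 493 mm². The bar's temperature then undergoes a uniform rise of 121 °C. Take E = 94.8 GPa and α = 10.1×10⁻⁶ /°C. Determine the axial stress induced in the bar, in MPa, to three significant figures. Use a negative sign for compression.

-116 MPa

Free thermal expansion αLΔT = 10.1e-6 · 7160 · 121 = 8.75 mm.
The walls impose strain ε = −(8.75)/7160 = -1.2221e-03; σ = Eε = 94800 · -1.2221e-03 = -115.9 MPa.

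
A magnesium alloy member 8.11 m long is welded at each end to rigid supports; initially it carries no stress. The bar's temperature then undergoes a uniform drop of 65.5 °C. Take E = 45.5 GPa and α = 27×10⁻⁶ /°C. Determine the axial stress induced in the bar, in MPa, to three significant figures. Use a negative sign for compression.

Free thermal expansion αLΔT = 27e-6 · 8110 · -65.5 = -14.34 mm.
The walls impose strain ε = −(-14.34)/8110 = 1.7685e-03; σ = Eε = 45500 · 1.7685e-03 = 80.47 MPa.

80.5 MPa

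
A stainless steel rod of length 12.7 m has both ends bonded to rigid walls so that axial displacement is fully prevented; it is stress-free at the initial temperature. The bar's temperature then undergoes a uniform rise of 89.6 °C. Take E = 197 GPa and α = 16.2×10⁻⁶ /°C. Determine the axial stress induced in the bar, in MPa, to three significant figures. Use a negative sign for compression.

Free thermal expansion αLΔT = 16.2e-6 · 12700 · 89.6 = 18.43 mm.
The walls impose strain ε = −(18.43)/12700 = -1.4515e-03; σ = Eε = 197000 · -1.4515e-03 = -285.9 MPa.

-286 MPa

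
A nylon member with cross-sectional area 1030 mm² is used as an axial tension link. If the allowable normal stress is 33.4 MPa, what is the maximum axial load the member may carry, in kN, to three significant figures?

P_max = σ_allow · A = 33.4 · 1030 = 34400 N = 34.4 kN.

34.4 kN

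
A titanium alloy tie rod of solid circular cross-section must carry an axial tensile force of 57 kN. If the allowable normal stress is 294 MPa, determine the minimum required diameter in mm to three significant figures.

15.7 mm

Required area A ≥ P/σ_allow = 57000/294 = 193.9 mm².
For a solid circular section, d ≥ √(4A/π) = 15.71 mm.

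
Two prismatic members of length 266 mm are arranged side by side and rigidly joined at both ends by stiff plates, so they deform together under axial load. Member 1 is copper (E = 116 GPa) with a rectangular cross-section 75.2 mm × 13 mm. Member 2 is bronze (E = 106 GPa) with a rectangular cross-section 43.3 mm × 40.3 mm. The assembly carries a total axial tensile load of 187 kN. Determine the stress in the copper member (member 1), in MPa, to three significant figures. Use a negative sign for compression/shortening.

72.7 MPa

A_1 = 977.6 mm².
A_2 = 1745 mm².
Equal strain + equilibrium ⇒ each member carries load in proportion to AE: A₁E₁ = 113400000 N, A₂E₂ = 185000000 N, ΣAE = 298400000 N.
σ₁ = P·E₁/ΣAE = 187000·116000/298400000 = 72.7 MPa.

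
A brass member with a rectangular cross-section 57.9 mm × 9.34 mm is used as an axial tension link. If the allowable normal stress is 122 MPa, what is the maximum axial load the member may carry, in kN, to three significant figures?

A = 540.8 mm².
P_max = σ_allow · A = 122 · 540.8 = 65980 N = 65.98 kN.

66.0 kN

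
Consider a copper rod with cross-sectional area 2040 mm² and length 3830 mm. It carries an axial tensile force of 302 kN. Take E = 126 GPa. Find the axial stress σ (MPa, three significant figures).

σ = N/A = 302000/2040 = 148 MPa.

148 MPa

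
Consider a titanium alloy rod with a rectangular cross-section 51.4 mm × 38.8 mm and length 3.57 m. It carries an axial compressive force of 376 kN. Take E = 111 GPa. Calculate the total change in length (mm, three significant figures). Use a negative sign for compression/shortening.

-6.06 mm

A = 1994 mm².
δ_mech = NL/(AE) = -376000·3570/(1994·111000) = -6.064 mm.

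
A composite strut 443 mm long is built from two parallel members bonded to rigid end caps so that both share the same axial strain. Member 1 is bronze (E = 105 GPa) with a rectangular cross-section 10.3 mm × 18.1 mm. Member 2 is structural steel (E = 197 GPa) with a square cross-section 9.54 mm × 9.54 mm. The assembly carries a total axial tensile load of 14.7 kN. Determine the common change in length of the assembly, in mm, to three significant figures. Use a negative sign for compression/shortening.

A_1 = 186.4 mm².
A_2 = 91.01 mm².
Equal strain + equilibrium ⇒ each member carries load in proportion to AE: A₁E₁ = 19580000 N, A₂E₂ = 17930000 N, ΣAE = 37500000 N.
δ = PL/ΣAE = 14700·443/37500000 = 0.1736 mm.

0.174 mm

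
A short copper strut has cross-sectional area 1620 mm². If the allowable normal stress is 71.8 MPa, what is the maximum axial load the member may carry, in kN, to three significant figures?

P_max = σ_allow · A = 71.8 · 1620 = 116300 N = 116.3 kN.

116 kN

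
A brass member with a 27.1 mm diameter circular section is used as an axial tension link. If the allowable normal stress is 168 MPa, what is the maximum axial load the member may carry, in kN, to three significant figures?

96.9 kN

A = 576.8 mm².
P_max = σ_allow · A = 168 · 576.8 = 96900 N = 96.9 kN.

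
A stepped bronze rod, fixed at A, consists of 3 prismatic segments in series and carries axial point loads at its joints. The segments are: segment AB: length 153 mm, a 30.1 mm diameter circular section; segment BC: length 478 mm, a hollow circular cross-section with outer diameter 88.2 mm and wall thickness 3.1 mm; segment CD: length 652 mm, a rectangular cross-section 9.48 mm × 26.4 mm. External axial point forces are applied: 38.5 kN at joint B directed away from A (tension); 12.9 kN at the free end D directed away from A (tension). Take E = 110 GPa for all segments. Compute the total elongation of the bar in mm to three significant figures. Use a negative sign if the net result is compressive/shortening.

0.474 mm

Internal axial forces (sectioning from the free end, tension +): N_CD = 12.9 kN, N_BC = 12.9 kN, N_AB = 51.4 kN.
A_AB = 711.6 mm².
A_BC = 828.8 mm².
A_CD = 250.3 mm².
δ_AB = 51400·153/(711.6·110000) = 0.1005 mm
δ_BC = 12900·478/(828.8·110000) = 0.06764 mm
δ_CD = 12900·652/(250.3·110000) = 0.3055 mm
δ = Σδ_i = 0.4736 mm.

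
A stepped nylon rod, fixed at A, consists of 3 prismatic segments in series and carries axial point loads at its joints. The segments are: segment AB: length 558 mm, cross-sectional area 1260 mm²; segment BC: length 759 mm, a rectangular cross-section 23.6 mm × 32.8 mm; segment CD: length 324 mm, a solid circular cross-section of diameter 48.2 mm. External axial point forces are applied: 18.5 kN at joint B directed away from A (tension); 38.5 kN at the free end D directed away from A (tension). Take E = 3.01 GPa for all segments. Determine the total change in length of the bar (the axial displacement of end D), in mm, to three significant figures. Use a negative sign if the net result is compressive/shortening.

23.2 mm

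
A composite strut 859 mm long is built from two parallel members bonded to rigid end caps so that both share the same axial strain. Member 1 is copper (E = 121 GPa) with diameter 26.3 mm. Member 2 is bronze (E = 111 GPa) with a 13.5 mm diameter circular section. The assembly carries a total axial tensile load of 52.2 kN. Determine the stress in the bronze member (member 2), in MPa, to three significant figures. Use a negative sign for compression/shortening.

71.0 MPa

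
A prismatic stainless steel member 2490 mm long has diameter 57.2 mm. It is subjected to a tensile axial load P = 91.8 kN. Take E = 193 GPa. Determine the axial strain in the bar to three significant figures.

1.85e-04

A = 2570 mm².
σ = N/A = 35.72 MPa; ε = σ/E = 35.72/193000 = 1.851e-04.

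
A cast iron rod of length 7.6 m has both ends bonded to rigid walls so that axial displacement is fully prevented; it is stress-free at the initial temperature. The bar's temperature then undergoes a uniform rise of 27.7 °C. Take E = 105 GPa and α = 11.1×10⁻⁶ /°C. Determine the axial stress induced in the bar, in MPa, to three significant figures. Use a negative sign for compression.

-32.3 MPa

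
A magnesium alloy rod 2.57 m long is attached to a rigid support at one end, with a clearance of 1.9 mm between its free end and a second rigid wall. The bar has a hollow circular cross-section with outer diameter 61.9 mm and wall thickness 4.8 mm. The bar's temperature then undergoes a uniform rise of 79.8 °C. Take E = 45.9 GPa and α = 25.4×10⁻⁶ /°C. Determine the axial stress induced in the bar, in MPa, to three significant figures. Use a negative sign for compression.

-59.1 MPa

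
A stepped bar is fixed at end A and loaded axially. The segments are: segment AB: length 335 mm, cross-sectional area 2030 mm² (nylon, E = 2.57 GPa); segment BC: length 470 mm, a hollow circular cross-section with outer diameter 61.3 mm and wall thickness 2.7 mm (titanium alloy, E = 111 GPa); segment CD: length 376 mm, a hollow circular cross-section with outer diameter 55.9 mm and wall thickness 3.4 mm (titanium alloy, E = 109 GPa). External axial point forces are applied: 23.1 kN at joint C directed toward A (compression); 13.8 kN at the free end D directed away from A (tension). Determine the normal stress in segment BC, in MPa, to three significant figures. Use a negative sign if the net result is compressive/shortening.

-18.7 MPa

Internal axial forces (sectioning from the free end, tension +): N_CD = 13.8 kN, N_BC = -9.3 kN, N_AB = -9.3 kN.
A_BC = 497.1 mm².
σ_BC = N_BC/A_BC = -9300/497.1 = -18.71 MPa.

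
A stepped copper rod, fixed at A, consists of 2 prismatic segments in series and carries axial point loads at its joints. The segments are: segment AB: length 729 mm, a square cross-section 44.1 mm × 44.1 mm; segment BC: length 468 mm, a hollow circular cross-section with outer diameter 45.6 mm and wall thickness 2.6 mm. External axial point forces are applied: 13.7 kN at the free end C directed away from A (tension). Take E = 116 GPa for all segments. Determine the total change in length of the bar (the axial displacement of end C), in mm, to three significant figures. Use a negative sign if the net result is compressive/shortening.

0.202 mm

Internal axial forces (sectioning from the free end, tension +): N_BC = 13.7 kN, N_AB = 13.7 kN.
A_AB = 1945 mm².
A_BC = 351.2 mm².
δ_AB = 13700·729/(1945·116000) = 0.04427 mm
δ_BC = 13700·468/(351.2·116000) = 0.1574 mm
δ = Σδ_i = 0.2016 mm.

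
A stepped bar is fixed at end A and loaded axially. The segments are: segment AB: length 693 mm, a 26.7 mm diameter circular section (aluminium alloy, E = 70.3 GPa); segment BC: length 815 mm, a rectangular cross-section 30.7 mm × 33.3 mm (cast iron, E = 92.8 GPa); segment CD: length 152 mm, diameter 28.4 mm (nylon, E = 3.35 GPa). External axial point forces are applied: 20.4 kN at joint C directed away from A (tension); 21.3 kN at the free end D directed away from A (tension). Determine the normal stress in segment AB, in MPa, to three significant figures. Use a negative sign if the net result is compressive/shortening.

Internal axial forces (sectioning from the free end, tension +): N_CD = 21.3 kN, N_BC = 41.7 kN, N_AB = 41.7 kN.
A_AB = 559.9 mm².
σ_AB = N_AB/A_AB = 41700/559.9 = 74.48 MPa.

74.5 MPa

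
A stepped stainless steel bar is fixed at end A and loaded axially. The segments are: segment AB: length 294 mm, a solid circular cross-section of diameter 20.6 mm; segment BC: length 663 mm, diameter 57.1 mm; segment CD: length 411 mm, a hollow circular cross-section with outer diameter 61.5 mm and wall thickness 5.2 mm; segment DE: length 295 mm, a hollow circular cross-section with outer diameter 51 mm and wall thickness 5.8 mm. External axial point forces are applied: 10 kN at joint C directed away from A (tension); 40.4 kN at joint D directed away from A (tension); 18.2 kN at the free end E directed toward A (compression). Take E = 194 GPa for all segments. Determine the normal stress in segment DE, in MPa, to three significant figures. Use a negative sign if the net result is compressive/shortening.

-22.1 MPa

Internal axial forces (sectioning from the free end, tension +): N_DE = -18.2 kN, N_CD = 22.2 kN, N_BC = 32.2 kN, N_AB = 32.2 kN.
A_DE = 823.6 mm².
σ_DE = N_DE/A_DE = -18200/823.6 = -22.1 MPa.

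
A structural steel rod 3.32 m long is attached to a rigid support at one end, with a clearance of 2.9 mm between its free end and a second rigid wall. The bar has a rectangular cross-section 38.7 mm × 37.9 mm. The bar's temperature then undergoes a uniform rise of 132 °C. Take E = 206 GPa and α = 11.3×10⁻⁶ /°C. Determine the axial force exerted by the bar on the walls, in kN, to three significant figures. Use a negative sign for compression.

Free thermal expansion αLΔT = 11.3e-6 · 3320 · 132 = 4.952 mm.
The walls engage after the gap closes; constrained expansion = 4.952 − 2.9 = 2.052 mm.
The walls impose strain ε = −(2.052)/3320 = -6.1811e-04; σ = Eε = 206000 · -6.1811e-04 = -127.3 MPa.
Wall reaction R = σ·A = -127.3·1467 = -186800 N = -186.8 kN.

-187 kN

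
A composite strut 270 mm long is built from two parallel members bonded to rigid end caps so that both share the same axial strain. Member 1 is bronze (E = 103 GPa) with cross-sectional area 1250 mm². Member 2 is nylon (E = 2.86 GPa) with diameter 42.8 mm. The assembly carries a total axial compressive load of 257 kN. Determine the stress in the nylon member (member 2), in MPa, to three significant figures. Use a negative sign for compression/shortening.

-5.53 MPa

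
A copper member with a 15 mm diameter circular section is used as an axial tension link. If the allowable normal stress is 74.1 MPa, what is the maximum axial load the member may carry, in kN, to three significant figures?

A = 176.7 mm².
P_max = σ_allow · A = 74.1 · 176.7 = 13090 N = 13.09 kN.

13.1 kN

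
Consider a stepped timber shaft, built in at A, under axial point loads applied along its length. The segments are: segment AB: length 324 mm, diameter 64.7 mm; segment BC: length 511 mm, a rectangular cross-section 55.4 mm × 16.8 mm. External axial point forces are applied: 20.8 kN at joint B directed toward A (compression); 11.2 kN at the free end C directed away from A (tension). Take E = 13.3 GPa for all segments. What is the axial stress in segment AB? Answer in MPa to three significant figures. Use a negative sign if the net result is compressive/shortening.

-2.92 MPa

Internal axial forces (sectioning from the free end, tension +): N_BC = 11.2 kN, N_AB = -9.6 kN.
A_AB = 3288 mm².
σ_AB = N_AB/A_AB = -9600/3288 = -2.92 MPa.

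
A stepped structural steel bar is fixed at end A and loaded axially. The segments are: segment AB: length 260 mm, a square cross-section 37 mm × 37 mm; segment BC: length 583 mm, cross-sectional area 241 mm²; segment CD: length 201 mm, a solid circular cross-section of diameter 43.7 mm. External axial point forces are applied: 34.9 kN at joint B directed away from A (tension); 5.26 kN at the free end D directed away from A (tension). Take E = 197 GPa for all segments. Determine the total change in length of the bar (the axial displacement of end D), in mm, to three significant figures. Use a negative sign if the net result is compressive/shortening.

0.107 mm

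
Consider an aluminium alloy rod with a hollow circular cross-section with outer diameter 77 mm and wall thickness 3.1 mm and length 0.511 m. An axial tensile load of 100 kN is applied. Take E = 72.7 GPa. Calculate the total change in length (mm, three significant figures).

0.977 mm

A = 719.7 mm².
δ_mech = NL/(AE) = 100000·511/(719.7·72700) = 0.9766 mm.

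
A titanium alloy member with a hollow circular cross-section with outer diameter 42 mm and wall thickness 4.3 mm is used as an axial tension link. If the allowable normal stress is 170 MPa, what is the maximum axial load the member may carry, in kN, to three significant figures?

A = 509.3 mm².
P_max = σ_allow · A = 170 · 509.3 = 86580 N = 86.58 kN.

86.6 kN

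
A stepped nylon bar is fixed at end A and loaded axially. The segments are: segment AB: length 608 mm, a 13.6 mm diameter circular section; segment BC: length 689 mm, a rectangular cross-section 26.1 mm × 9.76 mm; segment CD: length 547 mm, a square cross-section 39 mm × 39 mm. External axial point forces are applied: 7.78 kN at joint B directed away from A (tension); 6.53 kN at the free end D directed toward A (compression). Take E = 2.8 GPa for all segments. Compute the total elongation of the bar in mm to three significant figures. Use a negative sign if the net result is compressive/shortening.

Internal axial forces (sectioning from the free end, tension +): N_CD = -6.53 kN, N_BC = -6.53 kN, N_AB = 1.25 kN.
A_AB = 145.3 mm².
A_BC = 254.7 mm².
A_CD = 1521 mm².
δ_AB = 1250·608/(145.3·2800) = 1.868 mm
δ_BC = -6530·689/(254.7·2800) = -6.308 mm
δ_CD = -6530·547/(1521·2800) = -0.8387 mm
δ = Σδ_i = -5.278 mm.

-5.28 mm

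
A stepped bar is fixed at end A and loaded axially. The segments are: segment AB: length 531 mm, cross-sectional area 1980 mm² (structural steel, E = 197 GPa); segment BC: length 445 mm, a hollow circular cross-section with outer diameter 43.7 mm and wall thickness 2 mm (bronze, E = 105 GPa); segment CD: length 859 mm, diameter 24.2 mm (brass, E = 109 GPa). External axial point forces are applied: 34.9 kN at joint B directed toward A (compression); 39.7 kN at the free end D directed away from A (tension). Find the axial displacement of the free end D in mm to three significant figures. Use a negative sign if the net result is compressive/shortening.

Internal axial forces (sectioning from the free end, tension +): N_CD = 39.7 kN, N_BC = 39.7 kN, N_AB = 4.8 kN.
A_BC = 262 mm².
A_CD = 460 mm².
δ_AB = 4800·531/(1980·197000) = 0.006534 mm
δ_BC = 39700·445/(262·105000) = 0.6422 mm
δ_CD = 39700·859/(460·109000) = 0.6802 mm
δ = Σδ_i = 1.329 mm.

1.33 mm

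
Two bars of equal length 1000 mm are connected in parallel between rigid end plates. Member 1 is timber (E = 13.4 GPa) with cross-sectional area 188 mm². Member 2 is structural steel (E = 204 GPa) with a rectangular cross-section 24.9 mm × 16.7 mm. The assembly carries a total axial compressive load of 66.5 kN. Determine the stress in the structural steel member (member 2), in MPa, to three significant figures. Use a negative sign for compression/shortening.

A_2 = 415.8 mm².
Equal strain + equilibrium ⇒ each member carries load in proportion to AE: A₁E₁ = 2519000 N, A₂E₂ = 84830000 N, ΣAE = 87350000 N.
σ₂ = P·E₂/ΣAE = -66500·204000/87350000 = -155.3 MPa.

-155 MPa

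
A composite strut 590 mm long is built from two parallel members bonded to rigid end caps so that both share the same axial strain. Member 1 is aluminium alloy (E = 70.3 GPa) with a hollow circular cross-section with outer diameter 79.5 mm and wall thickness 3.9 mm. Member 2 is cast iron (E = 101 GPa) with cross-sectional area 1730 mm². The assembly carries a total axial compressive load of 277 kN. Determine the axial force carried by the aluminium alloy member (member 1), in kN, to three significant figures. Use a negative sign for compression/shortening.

A_1 = 926.3 mm².
Equal strain + equilibrium ⇒ each member carries load in proportion to AE: A₁E₁ = 65120000 N, A₂E₂ = 174700000 N, ΣAE = 239800000 N.
F₁ = P·A₁E₁/ΣAE = -277000·65120000/239800000 = -75200 N.

-75.2 kN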